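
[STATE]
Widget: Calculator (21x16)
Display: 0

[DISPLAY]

                    0
┌───┬───┬───┬───┐    
│ 7 │ 8 │ 9 │ ÷ │    
├───┼───┼───┼───┤    
│ 4 │ 5 │ 6 │ × │    
├───┼───┼───┼───┤    
│ 1 │ 2 │ 3 │ - │    
├───┼───┼───┼───┤    
│ 0 │ . │ = │ + │    
├───┼───┼───┼───┤    
│ C │ MC│ MR│ M+│    
└───┴───┴───┴───┘    
                     
                     
                     
                     


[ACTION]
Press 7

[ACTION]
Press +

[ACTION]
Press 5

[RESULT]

                    5
┌───┬───┬───┬───┐    
│ 7 │ 8 │ 9 │ ÷ │    
├───┼───┼───┼───┤    
│ 4 │ 5 │ 6 │ × │    
├───┼───┼───┼───┤    
│ 1 │ 2 │ 3 │ - │    
├───┼───┼───┼───┤    
│ 0 │ . │ = │ + │    
├───┼───┼───┼───┤    
│ C │ MC│ MR│ M+│    
└───┴───┴───┴───┘    
                     
                     
                     
                     


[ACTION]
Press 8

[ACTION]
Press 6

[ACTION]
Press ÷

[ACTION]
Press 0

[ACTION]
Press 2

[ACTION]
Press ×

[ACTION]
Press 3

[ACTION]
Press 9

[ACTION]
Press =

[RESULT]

              11563.5
┌───┬───┬───┬───┐    
│ 7 │ 8 │ 9 │ ÷ │    
├───┼───┼───┼───┤    
│ 4 │ 5 │ 6 │ × │    
├───┼───┼───┼───┤    
│ 1 │ 2 │ 3 │ - │    
├───┼───┼───┼───┤    
│ 0 │ . │ = │ + │    
├───┼───┼───┼───┤    
│ C │ MC│ MR│ M+│    
└───┴───┴───┴───┘    
                     
                     
                     
                     


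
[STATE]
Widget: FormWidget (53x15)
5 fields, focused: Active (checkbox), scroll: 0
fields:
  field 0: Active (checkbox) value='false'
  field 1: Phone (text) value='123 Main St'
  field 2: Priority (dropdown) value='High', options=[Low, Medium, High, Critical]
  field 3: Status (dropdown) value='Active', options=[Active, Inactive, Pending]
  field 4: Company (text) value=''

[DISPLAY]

> Active:     [ ]                                    
  Phone:      [123 Main St                          ]
  Priority:   [High                                ▼]
  Status:     [Active                              ▼]
  Company:    [                                     ]
                                                     
                                                     
                                                     
                                                     
                                                     
                                                     
                                                     
                                                     
                                                     
                                                     


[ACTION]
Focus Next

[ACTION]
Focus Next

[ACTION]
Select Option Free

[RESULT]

  Active:     [ ]                                    
  Phone:      [123 Main St                          ]
> Priority:   [High                                ▼]
  Status:     [Active                              ▼]
  Company:    [                                     ]
                                                     
                                                     
                                                     
                                                     
                                                     
                                                     
                                                     
                                                     
                                                     
                                                     


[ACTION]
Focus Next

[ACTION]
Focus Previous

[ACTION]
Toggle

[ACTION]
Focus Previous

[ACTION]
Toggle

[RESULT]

  Active:     [ ]                                    
> Phone:      [123 Main St                          ]
  Priority:   [High                                ▼]
  Status:     [Active                              ▼]
  Company:    [                                     ]
                                                     
                                                     
                                                     
                                                     
                                                     
                                                     
                                                     
                                                     
                                                     
                                                     


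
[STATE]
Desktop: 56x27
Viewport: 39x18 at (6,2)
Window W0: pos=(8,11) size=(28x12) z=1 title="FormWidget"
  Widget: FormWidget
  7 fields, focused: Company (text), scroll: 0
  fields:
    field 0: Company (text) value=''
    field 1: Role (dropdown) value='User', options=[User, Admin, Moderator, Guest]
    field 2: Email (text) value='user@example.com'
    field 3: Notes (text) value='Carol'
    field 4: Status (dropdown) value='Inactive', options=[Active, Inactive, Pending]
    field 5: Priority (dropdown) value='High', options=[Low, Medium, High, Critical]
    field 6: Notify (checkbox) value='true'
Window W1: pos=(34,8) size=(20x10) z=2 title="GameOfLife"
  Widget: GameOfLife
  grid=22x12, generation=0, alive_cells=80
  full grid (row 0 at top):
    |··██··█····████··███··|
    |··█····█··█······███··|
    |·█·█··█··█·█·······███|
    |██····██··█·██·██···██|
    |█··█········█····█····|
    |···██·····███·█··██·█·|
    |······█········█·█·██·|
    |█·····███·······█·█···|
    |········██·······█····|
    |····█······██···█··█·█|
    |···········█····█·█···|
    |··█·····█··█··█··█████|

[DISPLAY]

                                       
                                       
                                       
                                       
                                       
                                       
                            ┏━━━━━━━━━━
                            ┃ GameOfLif
                            ┠──────────
  ┏━━━━━━━━━━━━━━━━━━━━━━━━━┃Gen: 0    
  ┃ FormWidget              ┃····██··█·
  ┠─────────────────────────┃·█········
  ┃> Company:    [          ┃·██·····██
  ┃  Role:       [User     ▼┃····█·····
  ┃  Email:      [user@examp┃····███···
  ┃  Notes:      [Carol     ┗━━━━━━━━━━
  ┃  Status:     [Inactive ▼]┃         
  ┃  Priority:   [High     ▼]┃         


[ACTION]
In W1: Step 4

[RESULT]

                                       
                                       
                                       
                                       
                                       
                                       
                            ┏━━━━━━━━━━
                            ┃ GameOfLif
                            ┠──────────
  ┏━━━━━━━━━━━━━━━━━━━━━━━━━┃Gen: 4    
  ┃ FormWidget              ┃██···████·
  ┠─────────────────────────┃··█·██··█·
  ┃> Company:    [          ┃··████·█··
  ┃  Role:       [User     ▼┃······█···
  ┃  Email:      [user@examp┃···██··█··
  ┃  Notes:      [Carol     ┗━━━━━━━━━━
  ┃  Status:     [Inactive ▼]┃         
  ┃  Priority:   [High     ▼]┃         


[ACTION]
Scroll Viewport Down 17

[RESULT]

                            ┃ GameOfLif
                            ┠──────────
  ┏━━━━━━━━━━━━━━━━━━━━━━━━━┃Gen: 4    
  ┃ FormWidget              ┃██···████·
  ┠─────────────────────────┃··█·██··█·
  ┃> Company:    [          ┃··████·█··
  ┃  Role:       [User     ▼┃······█···
  ┃  Email:      [user@examp┃···██··█··
  ┃  Notes:      [Carol     ┗━━━━━━━━━━
  ┃  Status:     [Inactive ▼]┃         
  ┃  Priority:   [High     ▼]┃         
  ┃  Notify:     [x]         ┃         
  ┃                          ┃         
  ┗━━━━━━━━━━━━━━━━━━━━━━━━━━┛         
                                       
                                       
                                       
                                       


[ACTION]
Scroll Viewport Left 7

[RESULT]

                                  ┃ Gam
                                  ┠────
        ┏━━━━━━━━━━━━━━━━━━━━━━━━━┃Gen:
        ┃ FormWidget              ┃██··
        ┠─────────────────────────┃··█·
        ┃> Company:    [          ┃··██
        ┃  Role:       [User     ▼┃····
        ┃  Email:      [user@examp┃···█
        ┃  Notes:      [Carol     ┗━━━━
        ┃  Status:     [Inactive ▼]┃   
        ┃  Priority:   [High     ▼]┃   
        ┃  Notify:     [x]         ┃   
        ┃                          ┃   
        ┗━━━━━━━━━━━━━━━━━━━━━━━━━━┛   
                                       
                                       
                                       
                                       


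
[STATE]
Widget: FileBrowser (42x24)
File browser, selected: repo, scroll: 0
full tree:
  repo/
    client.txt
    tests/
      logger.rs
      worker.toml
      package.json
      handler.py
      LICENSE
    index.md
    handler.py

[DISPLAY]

> [-] repo/                               
    client.txt                            
    [+] tests/                            
    index.md                              
    handler.py                            
                                          
                                          
                                          
                                          
                                          
                                          
                                          
                                          
                                          
                                          
                                          
                                          
                                          
                                          
                                          
                                          
                                          
                                          
                                          


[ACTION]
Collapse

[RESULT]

> [+] repo/                               
                                          
                                          
                                          
                                          
                                          
                                          
                                          
                                          
                                          
                                          
                                          
                                          
                                          
                                          
                                          
                                          
                                          
                                          
                                          
                                          
                                          
                                          
                                          


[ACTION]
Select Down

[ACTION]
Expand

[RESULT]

> [-] repo/                               
    client.txt                            
    [+] tests/                            
    index.md                              
    handler.py                            
                                          
                                          
                                          
                                          
                                          
                                          
                                          
                                          
                                          
                                          
                                          
                                          
                                          
                                          
                                          
                                          
                                          
                                          
                                          


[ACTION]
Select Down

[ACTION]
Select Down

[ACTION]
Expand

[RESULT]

  [-] repo/                               
    client.txt                            
  > [-] tests/                            
      logger.rs                           
      worker.toml                         
      package.json                        
      handler.py                          
      LICENSE                             
    index.md                              
    handler.py                            
                                          
                                          
                                          
                                          
                                          
                                          
                                          
                                          
                                          
                                          
                                          
                                          
                                          
                                          


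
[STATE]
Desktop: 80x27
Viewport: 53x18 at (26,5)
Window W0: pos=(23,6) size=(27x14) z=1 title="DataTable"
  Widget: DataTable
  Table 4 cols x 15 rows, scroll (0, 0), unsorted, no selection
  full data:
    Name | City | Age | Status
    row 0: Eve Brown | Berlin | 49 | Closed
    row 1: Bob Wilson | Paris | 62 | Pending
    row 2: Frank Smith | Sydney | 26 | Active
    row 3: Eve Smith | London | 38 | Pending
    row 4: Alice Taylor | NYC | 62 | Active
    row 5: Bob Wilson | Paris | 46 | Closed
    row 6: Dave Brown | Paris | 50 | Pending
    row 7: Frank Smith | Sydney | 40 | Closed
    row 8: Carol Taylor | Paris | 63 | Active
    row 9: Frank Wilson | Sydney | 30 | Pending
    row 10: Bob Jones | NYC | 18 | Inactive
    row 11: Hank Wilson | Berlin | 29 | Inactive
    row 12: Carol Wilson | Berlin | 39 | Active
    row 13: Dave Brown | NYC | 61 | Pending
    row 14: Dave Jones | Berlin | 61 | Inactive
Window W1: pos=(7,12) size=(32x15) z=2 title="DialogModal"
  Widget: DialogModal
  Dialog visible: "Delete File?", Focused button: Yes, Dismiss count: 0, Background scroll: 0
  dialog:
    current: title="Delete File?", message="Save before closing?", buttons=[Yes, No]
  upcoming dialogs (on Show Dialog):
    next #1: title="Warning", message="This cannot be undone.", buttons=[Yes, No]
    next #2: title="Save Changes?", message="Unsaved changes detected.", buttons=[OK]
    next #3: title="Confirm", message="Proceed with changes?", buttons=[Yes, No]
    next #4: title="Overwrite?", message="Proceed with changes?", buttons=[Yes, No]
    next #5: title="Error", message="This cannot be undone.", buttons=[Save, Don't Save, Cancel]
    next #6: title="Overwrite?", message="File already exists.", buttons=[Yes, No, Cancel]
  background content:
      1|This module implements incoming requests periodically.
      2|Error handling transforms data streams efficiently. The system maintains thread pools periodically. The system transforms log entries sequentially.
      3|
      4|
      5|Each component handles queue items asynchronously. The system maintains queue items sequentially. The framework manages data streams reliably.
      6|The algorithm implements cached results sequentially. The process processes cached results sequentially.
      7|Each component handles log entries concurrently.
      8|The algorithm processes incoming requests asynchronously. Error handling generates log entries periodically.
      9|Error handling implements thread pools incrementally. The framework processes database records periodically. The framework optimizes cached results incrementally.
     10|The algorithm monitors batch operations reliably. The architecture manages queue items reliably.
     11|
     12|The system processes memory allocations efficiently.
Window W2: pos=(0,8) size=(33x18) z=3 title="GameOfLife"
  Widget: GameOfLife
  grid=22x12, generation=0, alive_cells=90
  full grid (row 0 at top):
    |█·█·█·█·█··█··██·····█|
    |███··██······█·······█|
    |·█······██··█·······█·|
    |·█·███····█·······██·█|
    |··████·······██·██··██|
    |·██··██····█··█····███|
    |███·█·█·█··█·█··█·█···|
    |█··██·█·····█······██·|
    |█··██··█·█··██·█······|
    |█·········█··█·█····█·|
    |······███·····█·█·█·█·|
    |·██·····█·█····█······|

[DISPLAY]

                                                     
━━━━━━━━━━━━━━━━━━━━━━━┓                             
ataTable               ┃                             
━━━━━━┓────────────────┨                             
      ┃   │City  │Age│S┃                             
──────┨───┼──────┼───┼─┃                             
      ┃   │Berlin│49 │C┃                             
      ┃━━━━━┓ris │62 │P┃                             
      ┃     ┃dney│26 │A┃                             
      ┃─────┨ndon│38 │P┃                             
      ┃comin┃C   │62 │A┃                             
      ┃ data┃ris │46 │C┃                             
      ┃     ┃ris │50 │P┃                             
      ┃─┐   ┃dney│40 │C┃                             
      ┃ │e i┃━━━━━━━━━━┛                             
      ┃ │che┃                                        
      ┃ │ent┃                                        
      ┃─┘omi┃                                        


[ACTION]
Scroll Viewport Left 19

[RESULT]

                                                     
                ┏━━━━━━━━━━━━━━━━━━━━━━━━━┓          
                ┃ DataTable               ┃          
━━━━━━━━━━━━━━━━━━━━━━━━━┓────────────────┨          
fLife                    ┃   │City  │Age│S┃          
─────────────────────────┨───┼──────┼───┼─┃          
                         ┃   │Berlin│49 │C┃          
█·█··█··██·····█         ┃━━━━━┓ris │62 │P┃          
█······█·······█         ┃     ┃dney│26 │A┃          
··██··█·······█·         ┃─────┨ndon│38 │P┃          
····█·······██·█         ┃comin┃C   │62 │A┃          
·······██·██··██         ┃ data┃ris │46 │C┃          
█····█··█····███         ┃     ┃ris │50 │P┃          
█·█··█·█··█·█···         ┃─┐   ┃dney│40 │C┃          
█·····█······██·         ┃ │e i┃━━━━━━━━━━┛          
·█·█··██·█······         ┃ │che┃                     
····█··█·█····█·         ┃ │ent┃                     
███·····█·█·█·█·         ┃─┘omi┃                     


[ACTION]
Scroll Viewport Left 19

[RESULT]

                                                     
                       ┏━━━━━━━━━━━━━━━━━━━━━━━━━┓   
                       ┃ DataTable               ┃   
┏━━━━━━━━━━━━━━━━━━━━━━━━━━━━━━━┓────────────────┨   
┃ GameOfLife                    ┃   │City  │Age│S┃   
┠───────────────────────────────┨───┼──────┼───┼─┃   
┃Gen: 0                         ┃   │Berlin│49 │C┃   
┃█·█·█·█·█··█··██·····█         ┃━━━━━┓ris │62 │P┃   
┃███··██······█·······█         ┃     ┃dney│26 │A┃   
┃·█······██··█·······█·         ┃─────┨ndon│38 │P┃   
┃·█·███····█·······██·█         ┃comin┃C   │62 │A┃   
┃··████·······██·██··██         ┃ data┃ris │46 │C┃   
┃·██··██····█··█····███         ┃     ┃ris │50 │P┃   
┃███·█·█·█··█·█··█·█···         ┃─┐   ┃dney│40 │C┃   
┃█··██·█·····█······██·         ┃ │e i┃━━━━━━━━━━┛   
┃█··██··█·█··██·█······         ┃ │che┃              
┃█·········█··█·█····█·         ┃ │ent┃              
┃······███·····█·█·█·█·         ┃─┘omi┃              


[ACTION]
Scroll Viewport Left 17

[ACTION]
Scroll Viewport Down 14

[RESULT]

┃ GameOfLife                    ┃   │City  │Age│S┃   
┠───────────────────────────────┨───┼──────┼───┼─┃   
┃Gen: 0                         ┃   │Berlin│49 │C┃   
┃█·█·█·█·█··█··██·····█         ┃━━━━━┓ris │62 │P┃   
┃███··██······█·······█         ┃     ┃dney│26 │A┃   
┃·█······██··█·······█·         ┃─────┨ndon│38 │P┃   
┃·█·███····█·······██·█         ┃comin┃C   │62 │A┃   
┃··████·······██·██··██         ┃ data┃ris │46 │C┃   
┃·██··██····█··█····███         ┃     ┃ris │50 │P┃   
┃███·█·█·█··█·█··█·█···         ┃─┐   ┃dney│40 │C┃   
┃█··██·█·····█······██·         ┃ │e i┃━━━━━━━━━━┛   
┃█··██··█·█··██·█······         ┃ │che┃              
┃█·········█··█·█····█·         ┃ │ent┃              
┃······███·····█·█·█·█·         ┃─┘omi┃              
┃·██·····█·█····█······         ┃ thre┃              
┃                               ┃tch o┃              
┗━━━━━━━━━━━━━━━━━━━━━━━━━━━━━━━┛     ┃              
       ┗━━━━━━━━━━━━━━━━━━━━━━━━━━━━━━┛              


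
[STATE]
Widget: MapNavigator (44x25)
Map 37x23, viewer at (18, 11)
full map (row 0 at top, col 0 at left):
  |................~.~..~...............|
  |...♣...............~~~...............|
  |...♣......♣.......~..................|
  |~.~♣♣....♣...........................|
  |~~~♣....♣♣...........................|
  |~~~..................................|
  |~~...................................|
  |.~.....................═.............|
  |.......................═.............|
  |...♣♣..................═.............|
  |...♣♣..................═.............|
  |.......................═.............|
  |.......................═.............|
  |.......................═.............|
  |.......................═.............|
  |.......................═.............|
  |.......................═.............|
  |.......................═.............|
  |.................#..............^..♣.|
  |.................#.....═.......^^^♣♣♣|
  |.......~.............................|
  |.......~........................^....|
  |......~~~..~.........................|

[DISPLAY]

                                            
    ................~.~..~...............   
    ...♣...............~~~...............   
    ...♣......♣.......~..................   
    ~.~♣♣....♣...........................   
    ~~~♣....♣♣...........................   
    ~~~..................................   
    ~~...................................   
    .~.....................═.............   
    .......................═.............   
    ...♣♣..................═.............   
    ...♣♣..................═.............   
    ..................@....═.............   
    .......................═.............   
    .......................═.............   
    .......................═.............   
    .......................═.............   
    .......................═.............   
    .......................═.............   
    .................#..............^..♣.   
    .................#.....═.......^^^♣♣♣   
    .......~.............................   
    .......~........................^....   
    ......~~~..~.........................   
                                            


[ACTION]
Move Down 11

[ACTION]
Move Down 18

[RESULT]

    ...♣♣..................═.............   
    .......................═.............   
    .......................═.............   
    .......................═.............   
    .......................═.............   
    .......................═.............   
    .......................═.............   
    .......................═.............   
    .................#..............^..♣.   
    .................#.....═.......^^^♣♣♣   
    .......~.............................   
    .......~........................^....   
    ......~~~..~......@..................   
                                            
                                            
                                            
                                            
                                            
                                            
                                            
                                            
                                            
                                            
                                            
                                            


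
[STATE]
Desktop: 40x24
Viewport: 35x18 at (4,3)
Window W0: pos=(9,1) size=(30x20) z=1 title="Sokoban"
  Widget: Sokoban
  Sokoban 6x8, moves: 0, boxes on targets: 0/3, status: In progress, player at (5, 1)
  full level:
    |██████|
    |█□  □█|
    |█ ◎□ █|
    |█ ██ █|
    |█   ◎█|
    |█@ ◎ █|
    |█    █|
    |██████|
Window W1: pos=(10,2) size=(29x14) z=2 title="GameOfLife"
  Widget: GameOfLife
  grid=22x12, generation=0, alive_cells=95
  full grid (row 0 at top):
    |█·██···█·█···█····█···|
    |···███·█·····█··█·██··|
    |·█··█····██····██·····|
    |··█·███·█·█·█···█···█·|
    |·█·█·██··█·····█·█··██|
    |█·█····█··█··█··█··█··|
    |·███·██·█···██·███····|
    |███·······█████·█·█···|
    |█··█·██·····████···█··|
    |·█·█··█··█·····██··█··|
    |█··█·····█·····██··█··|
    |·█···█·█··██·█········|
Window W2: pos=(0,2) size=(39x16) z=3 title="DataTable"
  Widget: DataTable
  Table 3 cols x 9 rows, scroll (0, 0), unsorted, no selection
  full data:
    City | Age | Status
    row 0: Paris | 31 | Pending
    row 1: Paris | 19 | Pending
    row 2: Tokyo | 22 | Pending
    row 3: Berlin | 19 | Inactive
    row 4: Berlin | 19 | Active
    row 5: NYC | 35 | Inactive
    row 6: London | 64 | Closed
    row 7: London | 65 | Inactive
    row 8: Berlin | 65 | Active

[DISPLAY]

taTable                           ┃
──────────────────────────────────┨
y  │Age│Status                    ┃
───┼───┼────────                  ┃
is │31 │Pending                   ┃
is │19 │Pending                   ┃
yo │22 │Pending                   ┃
lin│19 │Inactive                  ┃
lin│19 │Active                    ┃
   │35 │Inactive                  ┃
don│64 │Closed                    ┃
don│65 │Inactive                  ┃
lin│65 │Active                    ┃
                                  ┃
━━━━━━━━━━━━━━━━━━━━━━━━━━━━━━━━━━┛
     ┃                            ┃
     ┃                            ┃
     ┗━━━━━━━━━━━━━━━━━━━━━━━━━━━━┛


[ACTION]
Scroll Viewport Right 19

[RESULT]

aTable                           ┃ 
─────────────────────────────────┨ 
  │Age│Status                    ┃ 
──┼───┼────────                  ┃ 
s │31 │Pending                   ┃ 
s │19 │Pending                   ┃ 
o │22 │Pending                   ┃ 
in│19 │Inactive                  ┃ 
in│19 │Active                    ┃ 
  │35 │Inactive                  ┃ 
on│64 │Closed                    ┃ 
on│65 │Inactive                  ┃ 
in│65 │Active                    ┃ 
                                 ┃ 
━━━━━━━━━━━━━━━━━━━━━━━━━━━━━━━━━┛ 
    ┃                            ┃ 
    ┃                            ┃ 
    ┗━━━━━━━━━━━━━━━━━━━━━━━━━━━━┛ 


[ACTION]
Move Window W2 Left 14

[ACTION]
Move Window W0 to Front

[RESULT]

aTab┠────────────────────────────┨ 
────┃██████                      ┃ 
  │A┃█□  □█                      ┃ 
──┼─┃█ ◎□ █                      ┃ 
s │3┃█ ██ █                      ┃ 
s │1┃█   ◎█                      ┃ 
o │2┃█@ ◎ █                      ┃ 
in│1┃█    █                      ┃ 
in│1┃██████                      ┃ 
  │3┃Moves: 0  0/3               ┃ 
on│6┃                            ┃ 
on│6┃                            ┃ 
in│6┃                            ┃ 
    ┃                            ┃ 
━━━━┃                            ┃ 
    ┃                            ┃ 
    ┃                            ┃ 
    ┗━━━━━━━━━━━━━━━━━━━━━━━━━━━━┛ 


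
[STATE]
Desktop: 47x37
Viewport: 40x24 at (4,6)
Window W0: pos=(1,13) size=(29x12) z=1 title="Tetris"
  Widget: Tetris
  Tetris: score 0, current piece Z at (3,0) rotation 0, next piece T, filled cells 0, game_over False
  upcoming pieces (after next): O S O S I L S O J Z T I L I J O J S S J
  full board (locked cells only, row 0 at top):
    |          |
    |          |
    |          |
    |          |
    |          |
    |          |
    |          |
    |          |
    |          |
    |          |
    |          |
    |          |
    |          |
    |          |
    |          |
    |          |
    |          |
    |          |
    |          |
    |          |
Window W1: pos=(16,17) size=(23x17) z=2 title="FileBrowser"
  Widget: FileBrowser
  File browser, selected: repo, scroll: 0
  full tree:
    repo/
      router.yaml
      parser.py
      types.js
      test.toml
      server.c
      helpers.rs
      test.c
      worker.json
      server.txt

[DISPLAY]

                                        
                                        
                                        
                                        
                                        
                                        
                                        
━━━━━━━━━━━━━━━━━━━━━━━━━┓              
etris                    ┃              
─────────────────────────┨              
        │Next:           ┃              
        │ ▒ ┏━━━━━━━━━━━━━━━━━━━━━┓     
        │▒▒▒┃ FileBrowser         ┃     
        │   ┠─────────────────────┨     
        │   ┃> [-] repo/          ┃     
        │   ┃    router.yaml      ┃     
        │Sco┃    parser.py        ┃     
        │0  ┃    types.js         ┃     
━━━━━━━━━━━━┃    test.toml        ┃     
            ┃    server.c         ┃     
            ┃    helpers.rs       ┃     
            ┃    test.c           ┃     
            ┃    worker.json      ┃     
            ┃    server.txt       ┃     


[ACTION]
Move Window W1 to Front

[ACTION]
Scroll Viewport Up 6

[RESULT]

                                        
                                        
                                        
                                        
                                        
                                        
                                        
                                        
                                        
                                        
                                        
                                        
                                        
━━━━━━━━━━━━━━━━━━━━━━━━━┓              
etris                    ┃              
─────────────────────────┨              
        │Next:           ┃              
        │ ▒ ┏━━━━━━━━━━━━━━━━━━━━━┓     
        │▒▒▒┃ FileBrowser         ┃     
        │   ┠─────────────────────┨     
        │   ┃> [-] repo/          ┃     
        │   ┃    router.yaml      ┃     
        │Sco┃    parser.py        ┃     
        │0  ┃    types.js         ┃     


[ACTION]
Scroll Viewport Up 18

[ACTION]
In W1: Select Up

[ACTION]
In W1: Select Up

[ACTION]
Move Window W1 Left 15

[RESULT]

                                        
                                        
                                        
                                        
                                        
                                        
                                        
                                        
                                        
                                        
                                        
                                        
                                        
━━━━━━━━━━━━━━━━━━━━━━━━━┓              
etris                    ┃              
─────────────────────────┨              
        │Next:           ┃              
━━━━━━━━━━━━━━━━━━━┓     ┃              
ileBrowser         ┃     ┃              
───────────────────┨     ┃              
[-] repo/          ┃     ┃              
  router.yaml      ┃     ┃              
  parser.py        ┃     ┃              
  types.js         ┃     ┃              


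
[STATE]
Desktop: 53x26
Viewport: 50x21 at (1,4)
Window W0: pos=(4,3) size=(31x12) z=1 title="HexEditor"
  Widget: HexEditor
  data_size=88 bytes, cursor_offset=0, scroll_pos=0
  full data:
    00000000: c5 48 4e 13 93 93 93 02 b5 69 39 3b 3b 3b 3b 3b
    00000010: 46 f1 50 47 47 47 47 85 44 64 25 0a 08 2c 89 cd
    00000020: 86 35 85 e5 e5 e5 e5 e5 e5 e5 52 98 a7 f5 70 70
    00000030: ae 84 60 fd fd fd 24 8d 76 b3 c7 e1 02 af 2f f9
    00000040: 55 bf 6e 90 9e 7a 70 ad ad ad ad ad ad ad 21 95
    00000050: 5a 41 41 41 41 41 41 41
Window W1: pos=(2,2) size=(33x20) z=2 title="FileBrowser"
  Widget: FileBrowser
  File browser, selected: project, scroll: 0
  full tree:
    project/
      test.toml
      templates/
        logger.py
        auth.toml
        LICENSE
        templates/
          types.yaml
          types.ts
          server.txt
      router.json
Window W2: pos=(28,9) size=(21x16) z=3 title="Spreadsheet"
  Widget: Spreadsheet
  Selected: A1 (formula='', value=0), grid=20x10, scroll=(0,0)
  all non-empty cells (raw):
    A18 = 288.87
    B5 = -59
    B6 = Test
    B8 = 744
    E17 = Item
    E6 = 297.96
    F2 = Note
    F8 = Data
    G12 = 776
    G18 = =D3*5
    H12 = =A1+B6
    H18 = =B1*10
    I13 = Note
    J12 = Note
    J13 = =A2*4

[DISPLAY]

 ┠───────────────────────────────┨                
 ┃> [-] project/                 ┃                
 ┃    test.toml                  ┃                
 ┃    [+] templates/             ┃                
 ┃    router.json                ┃                
 ┃                         ┏━━━━━━━━━━━━━━━━━━━┓  
 ┃                         ┃ Spreadsheet       ┃  
 ┃                         ┠───────────────────┨  
 ┃                         ┃A1:                ┃  
 ┃                         ┃       A       B   ┃  
 ┃                         ┃-------------------┃  
 ┃                         ┃  1      [0]       ┃  
 ┃                         ┃  2        0       ┃  
 ┃                         ┃  3        0       ┃  
 ┃                         ┃  4        0       ┃  
 ┃                         ┃  5        0     -5┃  
 ┃                         ┃  6        0Test   ┃  
 ┗━━━━━━━━━━━━━━━━━━━━━━━━━┃  7        0       ┃  
                           ┃  8        0     74┃  
                           ┃  9        0       ┃  
                           ┗━━━━━━━━━━━━━━━━━━━┛  


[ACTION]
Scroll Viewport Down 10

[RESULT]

 ┃> [-] project/                 ┃                
 ┃    test.toml                  ┃                
 ┃    [+] templates/             ┃                
 ┃    router.json                ┃                
 ┃                         ┏━━━━━━━━━━━━━━━━━━━┓  
 ┃                         ┃ Spreadsheet       ┃  
 ┃                         ┠───────────────────┨  
 ┃                         ┃A1:                ┃  
 ┃                         ┃       A       B   ┃  
 ┃                         ┃-------------------┃  
 ┃                         ┃  1      [0]       ┃  
 ┃                         ┃  2        0       ┃  
 ┃                         ┃  3        0       ┃  
 ┃                         ┃  4        0       ┃  
 ┃                         ┃  5        0     -5┃  
 ┃                         ┃  6        0Test   ┃  
 ┗━━━━━━━━━━━━━━━━━━━━━━━━━┃  7        0       ┃  
                           ┃  8        0     74┃  
                           ┃  9        0       ┃  
                           ┗━━━━━━━━━━━━━━━━━━━┛  
                                                  


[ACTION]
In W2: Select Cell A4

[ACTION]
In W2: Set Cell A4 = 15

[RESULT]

 ┃> [-] project/                 ┃                
 ┃    test.toml                  ┃                
 ┃    [+] templates/             ┃                
 ┃    router.json                ┃                
 ┃                         ┏━━━━━━━━━━━━━━━━━━━┓  
 ┃                         ┃ Spreadsheet       ┃  
 ┃                         ┠───────────────────┨  
 ┃                         ┃A4: 15             ┃  
 ┃                         ┃       A       B   ┃  
 ┃                         ┃-------------------┃  
 ┃                         ┃  1        0       ┃  
 ┃                         ┃  2        0       ┃  
 ┃                         ┃  3        0       ┃  
 ┃                         ┃  4     [15]       ┃  
 ┃                         ┃  5        0     -5┃  
 ┃                         ┃  6        0Test   ┃  
 ┗━━━━━━━━━━━━━━━━━━━━━━━━━┃  7        0       ┃  
                           ┃  8        0     74┃  
                           ┃  9        0       ┃  
                           ┗━━━━━━━━━━━━━━━━━━━┛  
                                                  


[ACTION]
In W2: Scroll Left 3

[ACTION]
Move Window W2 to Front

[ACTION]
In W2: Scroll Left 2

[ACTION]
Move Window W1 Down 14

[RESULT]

   ┠─────────────────────────────┨                
 ┏━━━━━━━━━━━━━━━━━━━━━━━━━━━━━━━┓                
 ┃ FileBrowser                   ┃                
 ┠───────────────────────────────┨                
 ┃> [-] project/           ┏━━━━━━━━━━━━━━━━━━━┓  
 ┃    test.toml            ┃ Spreadsheet       ┃  
 ┃    [+] templates/       ┠───────────────────┨  
 ┃    router.json          ┃A4: 15             ┃  
 ┃                         ┃       A       B   ┃  
 ┃                         ┃-------------------┃  
 ┃                         ┃  1        0       ┃  
 ┃                         ┃  2        0       ┃  
 ┃                         ┃  3        0       ┃  
 ┃                         ┃  4     [15]       ┃  
 ┃                         ┃  5        0     -5┃  
 ┃                         ┃  6        0Test   ┃  
 ┃                         ┃  7        0       ┃  
 ┃                         ┃  8        0     74┃  
 ┃                         ┃  9        0       ┃  
 ┃                         ┗━━━━━━━━━━━━━━━━━━━┛  
 ┗━━━━━━━━━━━━━━━━━━━━━━━━━━━━━━━┛                
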